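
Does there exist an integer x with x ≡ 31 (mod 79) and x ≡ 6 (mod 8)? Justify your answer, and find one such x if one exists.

Since 79 and 8 share no common factor, CRT says the pair of congruences has a solution (unique mod 632).
Any solution of the first congruence is x = 31 + 79t; substituting into the second, 79t ≡ 6 − 31 ≡ 7 (mod 8).
79 ≡ 7 (mod 8), so this reads 7t ≡ 7 (mod 8). To invert 7 modulo 8: 8 = 1·7 + 1, 7 = 7·1 + 0, and unwinding, 1 = 8 − 1·7. Thus 7⁻¹ ≡ -1 ≡ 7 (mod 8).
Therefore t ≡ 7·7 = 49 ≡ 1 (mod 8).
With t = 1: x = 31 + 79·1 = 110.
Indeed 110 ≡ 31 (mod 79) and 110 ≡ 6 (mod 8).

x = 110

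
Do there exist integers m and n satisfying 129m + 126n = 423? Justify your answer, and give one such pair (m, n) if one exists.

m = 15, n = -12

Every value of 129m + 126n is a multiple of gcd(129, 126) = 3; since 3 ∣ 423, solutions exist.
Dividing through by 3 reduces the equation to 43m + 42n = 141.
Euclidean algorithm: 43 = 1·42 + 1, 42 = 42·1 + 0.
Unwinding: 1 = 43 − 1·42, i.e. 43·1 + 42·(-1) = 1.
Times 141: 43·141 + 42·(-141) = 141, so (141, -141) solves it.
The general solution is m = 141 + 42k, n = -141 − 43k; taking k = -3 gives the smaller pair m = 15, n = -12.
Check: 129·15 + 126·(-12) = 1935 − 1512 = 423. ✓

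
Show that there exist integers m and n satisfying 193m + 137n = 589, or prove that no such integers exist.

m = 57, n = -76

193 and 137 are coprime, so 193m + 137n ranges over all of ℤ.
Dividing repeatedly: 193 = 1·137 + 56, 137 = 2·56 + 25, 56 = 2·25 + 6, 25 = 4·6 + 1, 6 = 6·1 + 0.
Unwinding: 1 = 25 − 4·6 = 25 − 4·(56 − 2·25) = −4·56 + 9·25 = −4·56 + 9·(137 − 2·56) = 9·137 − 22·56 = 9·137 − 22·(193 − 1·137) = −22·193 + 31·137, i.e. 193·(-22) + 137·31 = 1.
Multiplying through by 589: m = (-22)·589 = -12958, n = 31·589 = 18259 is a solution.
Shifting by a multiple of (137, −193) keeps it a solution: m = -12958 + 95·137 = 57, n = 18259 − 95·193 = -76.
Check: 193·57 + 137·(-76) = 11001 − 10412 = 589. ✓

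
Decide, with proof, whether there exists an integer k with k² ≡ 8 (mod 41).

k = 7

k = 7 works: 7² = 49, and 49 − 8 = 41 = 1·41.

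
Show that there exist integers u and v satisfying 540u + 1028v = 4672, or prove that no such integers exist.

gcd(540, 1028) = 4, and 4 divides 4672, so integer solutions exist.
Dividing through by 4 reduces the equation to 135u + 257v = 1168.
Euclidean algorithm: 257 = 1·135 + 122, 135 = 1·122 + 13, 122 = 9·13 + 5, 13 = 2·5 + 3, 5 = 1·3 + 2, 3 = 1·2 + 1, 2 = 2·1 + 0.
Working back up the chain: 1 = 3 − 1·2 = 3 − (5 − 1·3) = −5 + 2·3 = −5 + 2·(13 − 2·5) = 2·13 − 5·5 = 2·13 − 5·(122 − 9·13) = −5·122 + 47·13 = −5·122 + 47·(135 − 1·122) = 47·135 − 52·122 = 47·135 − 52·(257 − 1·135) = −52·257 + 99·135. So 135·99 + 257·(-52) = 1.
Times 1168: 135·115632 + 257·(-60736) = 1168, so (115632, -60736) solves it.
Shifting by a multiple of (257, −135) keeps it a solution: u = 115632 − 449·257 = 239, v = -60736 + 449·135 = -121.
Indeed 540·239 + 1028·(-121) = 129060 − 124388 = 4672.

u = 239, v = -121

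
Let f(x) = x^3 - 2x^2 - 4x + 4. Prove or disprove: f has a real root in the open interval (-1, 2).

f(-1) = 5 and f(2) = -4, which have opposite signs.
As a polynomial, f is continuous on every closed interval.
By the Intermediate Value Theorem, f takes the value 0 somewhere in the open interval.

Yes, f has a root in the interval.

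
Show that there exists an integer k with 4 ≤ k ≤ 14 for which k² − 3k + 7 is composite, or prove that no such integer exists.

k = 14

At k = 14: 14² − 3·14 + 7 = 161 = 7·23, which is composite.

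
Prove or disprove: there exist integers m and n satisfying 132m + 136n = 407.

No such integers exist.

Any value of 132m + 136n is a multiple of gcd(132, 136) = 4.
However 407 leaves remainder 3 on division by 4.
Therefore 132m + 136n = 407 has no solution in integers.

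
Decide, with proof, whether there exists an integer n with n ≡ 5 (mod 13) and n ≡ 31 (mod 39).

n = 31

Here gcd(13, 39) = 13, and both 5 and 31 leave remainder 5 mod 13, so the system is consistent.
Step through n = 5, 5 + 13, 5 + 2·13, …: the values 5, 18, 31 reduce mod 39 to 5, 18, 31. The value 31 hits 31.
Check: 31 mod 13 = 5, 31 mod 39 = 31. ✓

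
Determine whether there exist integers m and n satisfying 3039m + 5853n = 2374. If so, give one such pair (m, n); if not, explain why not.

There are no such integers.

gcd(3039, 5853) = 3, so every integer of the form 3039m + 5853n is a multiple of 3.
But 2374 = 3·791 + 1, so 3 ∤ 2374.
Therefore 3039m + 5853n = 2374 has no solution in integers.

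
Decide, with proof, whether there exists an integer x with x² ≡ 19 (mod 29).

There is no such integer.

29 is prime, so by Euler's criterion 19 is a square mod 29 iff 19^((29−1)/2) = 19^14 ≡ 1 (mod 29).
Repeated squaring mod 29: 19^2 = 361 ≡ 13; 19^4 ≡ 13² = 169 ≡ 24; 19^8 ≡ 24² = 576 ≡ 25.
Since 14 = 8 + 4 + 2, 19^14 ≡ 25 · 24 · 13; multiplying out mod 29: 25·24 = 600 ≡ 20, then 20·13 = 260 ≡ 28. Thus 19^14 ≡ 28 ≡ −1 (mod 29).
The value −1 means 19 is a non-residue modulo 29, so x² ≡ 19 (mod 29) is impossible.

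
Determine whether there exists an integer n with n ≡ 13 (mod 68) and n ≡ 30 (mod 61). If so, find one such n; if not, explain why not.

The moduli 68 and 61 are coprime, so by the Chinese Remainder Theorem a unique solution modulo 4148 exists.
Any solution of the first congruence is n = 13 + 68t; substituting into the second, 68t ≡ 30 − 13 ≡ 17 (mod 61).
68 ≡ 7 (mod 61), so this reads 7t ≡ 17 (mod 61). Note 7·35 = 245 ≡ 1 (mod 61) (as 245 − 1 = 4·61), so 7⁻¹ ≡ 35.
Therefore t ≡ 35·17 = 595 ≡ 46 (mod 61).
Taking t = 46 gives n = 13 + 68·46 = 3141.
Verify: 3141 = 46·68 + 13 and 3141 = 51·61 + 30. ✓

n = 3141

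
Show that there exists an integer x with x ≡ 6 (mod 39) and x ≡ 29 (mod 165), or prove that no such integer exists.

There is no such integer.

Both moduli are multiples of 3 = gcd(39, 165), so any solution would satisfy x ≡ 6 and x ≡ 29 modulo 3 simultaneously.
But 6 mod 3 = 0 while 29 mod 3 = 2, a contradiction.
Therefore no such x exists.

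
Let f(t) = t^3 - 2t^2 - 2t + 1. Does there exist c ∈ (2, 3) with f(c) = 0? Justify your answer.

f(2) = -3 and f(3) = 4, which have opposite signs.
Since f is a polynomial it is continuous on [2, 3].
By the Intermediate Value Theorem f must vanish at some point of (2, 3).

Yes, such a c exists.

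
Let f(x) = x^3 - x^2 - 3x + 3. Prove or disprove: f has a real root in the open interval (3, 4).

No.

The endpoint values f(3) = 12 and f(4) = 39 are both positive. Claim: f(x) > 0 for every x in (3, 4).
Shift to the endpoint 3: with x = 3 + u (0 < u < 1), one computes f(3 + u) = u^3 + 8u^2 + 18u + 12.
The nonzero coefficients here are all positive, so for u > 0 every term is positive (or zero), and the constant term 12 is strictly positive.
So f is strictly positive on (3, 4); no root exists in the interval.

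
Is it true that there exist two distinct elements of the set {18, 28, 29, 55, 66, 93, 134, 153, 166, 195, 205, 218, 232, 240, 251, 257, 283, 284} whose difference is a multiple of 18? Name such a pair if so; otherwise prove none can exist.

No such pair exists.

Reduce each element modulo 18: 18↦0, 28↦10, 29↦11, 55↦1, 66↦12, 93↦3, 134↦8, 153↦9, 166↦4, 195↦15, 205↦7, 218↦2, 232↦16, 240↦6, 251↦17, 257↦5, 283↦13, 284↦14.
All 18 residues are distinct, so no two elements differ by a multiple of 18.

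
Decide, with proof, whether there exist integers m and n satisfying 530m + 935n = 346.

There are no such integers.

Both 530 and 935 are divisible by gcd(530, 935) = 5, hence so is any combination 530m + 935n.
But 346 is not a multiple of 5 (it leaves remainder 1).
Hence no integers m, n satisfy the equation.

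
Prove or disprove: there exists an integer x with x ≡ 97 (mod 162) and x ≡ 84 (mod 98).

No, no such integer exists.

Both moduli are multiples of 2 = gcd(162, 98), so any solution would satisfy x ≡ 97 and x ≡ 84 modulo 2 simultaneously.
But 97 mod 2 = 1 while 84 mod 2 = 0, a contradiction.
Hence the system has no solution.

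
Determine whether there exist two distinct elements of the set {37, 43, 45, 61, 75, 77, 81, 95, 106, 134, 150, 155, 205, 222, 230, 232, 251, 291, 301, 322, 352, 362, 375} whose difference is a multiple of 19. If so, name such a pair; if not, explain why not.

Both 37 and 75 leave remainder 18 on division by 19; their difference 38 = 2·19 is a multiple of 19.

Yes: 37 and 75.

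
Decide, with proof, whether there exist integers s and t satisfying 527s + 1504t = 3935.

Since gcd(527, 1504) = 1, every integer is an integer combination of 527 and 1504.
Euclidean algorithm: 1504 = 2·527 + 450, 527 = 1·450 + 77, 450 = 5·77 + 65, 77 = 1·65 + 12, 65 = 5·12 + 5, 12 = 2·5 + 2, 5 = 2·2 + 1, 2 = 2·1 + 0.
Unwinding: 1 = 5 − 2·2 = 5 − 2·(12 − 2·5) = −2·12 + 5·5 = −2·12 + 5·(65 − 5·12) = 5·65 − 27·12 = 5·65 − 27·(77 − 1·65) = −27·77 + 32·65 = −27·77 + 32·(450 − 5·77) = 32·450 − 187·77 = 32·450 − 187·(527 − 1·450) = −187·527 + 219·450 = −187·527 + 219·(1504 − 2·527) = 219·1504 − 625·527, i.e. 527·(-625) + 1504·219 = 1.
Multiplying through by 3935: s = (-625)·3935 = -2459375, t = 219·3935 = 861765 is a solution.
Shifting by a multiple of (1504, −527) keeps it a solution: s = -2459375 + 1636·1504 = 1169, t = 861765 − 1636·527 = -407.
Indeed 527·1169 + 1504·(-407) = 616063 − 612128 = 3935.

s = 1169, t = -407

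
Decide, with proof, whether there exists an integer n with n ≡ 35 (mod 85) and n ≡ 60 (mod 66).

The moduli 85 and 66 are coprime, so by the Chinese Remainder Theorem a unique solution modulo 5610 exists.
Write n = 35 + 85t and require 35 + 85t ≡ 60 (mod 66), i.e. 85t ≡ 25 (mod 66).
85 ≡ 19 (mod 66), so this reads 19t ≡ 25 (mod 66). To invert 19 modulo 66: 66 = 3·19 + 9, 19 = 2·9 + 1, 9 = 9·1 + 0, and unwinding, 1 = 19 − 2·9 = 19 − 2·(66 − 3·19) = −2·66 + 7·19. Thus 19⁻¹ ≡ 7 (mod 66).
Therefore t ≡ 7·25 = 175 ≡ 43 (mod 66).
With t = 43: n = 35 + 85·43 = 3690.
Check: 3690 mod 85 = 35, 3690 mod 66 = 60. ✓

n = 3690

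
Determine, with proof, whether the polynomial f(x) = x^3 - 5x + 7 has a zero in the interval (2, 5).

No.

The endpoint values f(2) = 5 and f(5) = 107 are both positive. Claim: f(x) > 0 for every x in (2, 5).
Substitute x = 2 + u, where 0 < u < 3 on the interval. Expanding, f(2 + u) = u^3 + 6u^2 + 7u + 5.
The nonzero coefficients here are all positive, so for u > 0 every term is positive (or zero), and the constant term 5 is strictly positive.
Therefore f(x) > 0 throughout (2, 5), and f has no zero there.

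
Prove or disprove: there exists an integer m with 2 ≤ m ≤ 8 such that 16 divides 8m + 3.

No such integer m in that range exists.

At m = 2, 8·2 + 3 = 19 ≡ 3 (mod 16), and each step in m adds 8, giving residues 3, 11, 3, 11, 3, 11, 3 for m = 2, 3, …, 8.
None is 0, so 16 never divides 8m + 3 on this range.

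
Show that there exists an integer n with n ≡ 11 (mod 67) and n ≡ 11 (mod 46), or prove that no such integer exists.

Since 67 and 46 share no common factor, CRT says the pair of congruences has a solution (unique mod 3082).
Write n = 11 + 67t and require 11 + 67t ≡ 11 (mod 46), i.e. 67t ≡ 0 (mod 46).
67 ≡ 21 (mod 46), so this reads 21t ≡ 0 (mod 46). t = 0 satisfies this.
With t = 0: n = 11 + 67·0 = 11.
Verify: 11 = 0·67 + 11 and 11 = 0·46 + 11. ✓

n = 11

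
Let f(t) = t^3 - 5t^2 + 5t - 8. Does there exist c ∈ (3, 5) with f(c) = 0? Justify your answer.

f(3) = -11 and f(5) = 17, which have opposite signs.
f is continuous everywhere (it is a polynomial), in particular on [3, 5].
The Intermediate Value Theorem then guarantees some c ∈ (3, 5) with f(c) = 0.

Yes, f has a root in the interval.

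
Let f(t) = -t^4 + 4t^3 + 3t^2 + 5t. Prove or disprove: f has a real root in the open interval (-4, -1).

No such root exists.

The endpoint values f(-4) = -484 and f(-1) = -7 are both negative. Claim: f(t) < 0 for every t in (-4, -1).
Substitute t = -1 − u, where 0 < u < 3 on the interval. Expanding, f(-1 − u) = -u^4 - 8u^3 - 15u^2 - 15u - 7.
All 5 nonzero coefficients of this polynomial in u are negative; hence for u > 0 the value is a sum of negative terms (the constant -7 among them).
So f is strictly negative on (-4, -1); no root exists in the interval.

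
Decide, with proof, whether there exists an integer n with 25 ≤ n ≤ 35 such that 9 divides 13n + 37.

n = 29

For n = 25, 26, 27, 28 the values 362, 375, 388, 401 are not multiples of 9. At n = 29 we get 13·29 + 37 = 414, and 414 = 9·46.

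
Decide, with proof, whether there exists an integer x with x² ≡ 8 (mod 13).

Squares mod 13 repeat after x = 6 (as (−x)² = x²); for x = 0..6 they are 0, 1, 4, 9, 3, 12, 10.
So the quadratic residues mod 13 are {0, 1, 3, 4, 9, 10, 12}, and 8 is not among them.
Hence no integer x has x² ≡ 8 (mod 13).

No, no such integer exists.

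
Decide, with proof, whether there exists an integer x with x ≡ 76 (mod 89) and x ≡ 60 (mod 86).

x = 4704

Since 89 and 86 share no common factor, CRT says the pair of congruences has a solution (unique mod 7654).
Any solution of the first congruence is x = 76 + 89t; substituting into the second, 89t ≡ 60 − 76 ≡ 70 (mod 86).
89 ≡ 3 (mod 86), so this reads 3t ≡ 70 (mod 86). Note 3·29 = 87 ≡ 1 (mod 86) (as 87 − 1 = 1·86), so 3⁻¹ ≡ 29.
Multiplying by 29: t ≡ 29·70 = 2030 ≡ 52 (mod 86).
With t = 52: x = 76 + 89·52 = 4704.
Verify: 4704 = 52·89 + 76 and 4704 = 54·86 + 60. ✓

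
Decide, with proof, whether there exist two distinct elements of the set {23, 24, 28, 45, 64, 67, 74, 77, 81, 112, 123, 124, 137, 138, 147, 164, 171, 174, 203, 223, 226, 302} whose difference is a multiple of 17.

The pair (23, 74) works.

Reduce each element mod 17: 23↦6, 24↦7, 28↦11, 45↦11, 64↦13, 67↦16, 74↦6, 77↦9, 81↦13, 112↦10, 123↦4, 124↦5, 137↦1, 138↦2, 147↦11, 164↦11, 171↦1, 174↦4, 203↦16, 223↦2, 226↦5, 302↦13. The residue 6 repeats (at 23 and 74), and 74 − 23 = 51 = 3·17.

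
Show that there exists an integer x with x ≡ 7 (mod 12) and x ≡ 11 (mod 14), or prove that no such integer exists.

x = 67

Here gcd(12, 14) = 2, and both 7 and 11 leave remainder 1 mod 2, so the system is consistent.
The integers ≡ 7 (mod 12) are 7, 19, 31, 43, 55, 67, …; their remainders mod 14 are 7, 5, 3, 1, 13, 11, so x = 67 is the first that is ≡ 11 (mod 14).
Indeed 67 ≡ 7 (mod 12) and 67 ≡ 11 (mod 14).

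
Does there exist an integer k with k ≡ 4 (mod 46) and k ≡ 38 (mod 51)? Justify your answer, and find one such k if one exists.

Since 46 and 51 share no common factor, CRT says the pair of congruences has a solution (unique mod 2346).
Write k = 4 + 46t and require 4 + 46t ≡ 38 (mod 51), i.e. 46t ≡ 34 (mod 51).
Invert 46 mod 51 by the Euclidean algorithm: 51 = 1·46 + 5, 46 = 9·5 + 1, 5 = 5·1 + 0; back-substituting, 1 = 46 − 9·5 = 46 − 9·(51 − 1·46) = −9·51 + 10·46. Hence 46·10 ≡ 1, so 46⁻¹ ≡ 10 (mod 51).
Therefore t ≡ 10·34 = 340 ≡ 34 (mod 51).
With t = 34: k = 4 + 46·34 = 1568.
Verify: 1568 = 34·46 + 4 and 1568 = 30·51 + 38. ✓

k = 1568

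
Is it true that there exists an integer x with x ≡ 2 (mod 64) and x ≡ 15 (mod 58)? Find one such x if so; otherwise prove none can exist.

No such integer exists.

Both moduli are multiples of 2 = gcd(64, 58), so any solution would satisfy x ≡ 2 and x ≡ 15 modulo 2 simultaneously.
These are incompatible: 2 − 15 = -13 is not divisible by 2.
So no integer satisfies both congruences.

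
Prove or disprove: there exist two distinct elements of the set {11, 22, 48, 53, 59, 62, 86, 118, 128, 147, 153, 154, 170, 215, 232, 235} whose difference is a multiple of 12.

Both 11 and 59 leave remainder 11 on division by 12; their difference 48 = 4·12 is a multiple of 12.

The pair (11, 59) works.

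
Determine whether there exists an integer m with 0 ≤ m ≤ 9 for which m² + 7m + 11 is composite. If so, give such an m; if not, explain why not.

At m = 9: 9² + 7·9 + 11 = 155 = 5·31, which is composite.

m = 9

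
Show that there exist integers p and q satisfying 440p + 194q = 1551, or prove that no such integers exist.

Any value of 440p + 194q is a multiple of gcd(440, 194) = 2.
However 1551 leaves remainder 1 on division by 2.
Therefore 440p + 194q = 1551 has no solution in integers.

There are no such integers.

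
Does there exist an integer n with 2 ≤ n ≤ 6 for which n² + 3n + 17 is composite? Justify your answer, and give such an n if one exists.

n = 3

At n = 3: 3² + 3·3 + 17 = 35 = 5·7, which is composite.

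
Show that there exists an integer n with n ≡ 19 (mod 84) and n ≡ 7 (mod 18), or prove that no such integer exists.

The moduli are not coprime: gcd(84, 18) = 6. Compatibility requires 6 ∣ (7 − 19) = -12, which holds, so solutions exist.
The integers ≡ 19 (mod 84) are 19, 103, 187, …; their remainders mod 18 are 1, 13, 7, so n = 187 is the first that is ≡ 7 (mod 18).
Verify: 187 = 2·84 + 19 and 187 = 10·18 + 7. ✓

n = 187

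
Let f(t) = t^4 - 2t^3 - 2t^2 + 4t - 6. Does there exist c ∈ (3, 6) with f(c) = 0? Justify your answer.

f has no root in that interval.

The endpoint values f(3) = 15 and f(6) = 810 are both positive. Claim: f(t) > 0 for every t in (3, 6).
Substitute t = 3 + u, where 0 < u < 3 on the interval. Expanding, f(3 + u) = u^4 + 10u^3 + 34u^2 + 46u + 15.
All 5 nonzero coefficients of this polynomial in u are positive; hence for u > 0 the value is a sum of positive terms (the constant 15 among them).
So f is strictly positive on (3, 6); no root exists in the interval.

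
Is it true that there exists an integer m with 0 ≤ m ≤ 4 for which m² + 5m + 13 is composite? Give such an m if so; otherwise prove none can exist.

m = 2

At m = 2: 2² + 5·2 + 13 = 27 = 3·9, which is composite.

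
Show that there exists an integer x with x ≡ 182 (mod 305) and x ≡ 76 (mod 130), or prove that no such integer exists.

No such integer exists.

Reduce both congruences modulo 5, which divides 305 and 130: they say x ≡ 182 (mod 5) and x ≡ 76 (mod 5).
But 182 mod 5 = 2 while 76 mod 5 = 1, a contradiction.
So no integer satisfies both congruences.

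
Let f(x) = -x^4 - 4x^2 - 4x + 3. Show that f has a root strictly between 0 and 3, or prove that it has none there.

f(0) = 3 and f(3) = -126, which have opposite signs.
f is continuous everywhere (it is a polynomial), in particular on [0, 3].
By the Intermediate Value Theorem f must vanish at some point of (0, 3).

Such a root exists.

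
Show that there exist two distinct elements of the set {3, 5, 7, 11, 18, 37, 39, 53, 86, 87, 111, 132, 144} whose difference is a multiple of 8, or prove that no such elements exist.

Reduce each element mod 8: 3↦3, 5↦5, 7↦7, 11↦3, 18↦2, 37↦5, 39↦7, 53↦5, 86↦6, 87↦7, 111↦7, 132↦4, 144↦0. The residue 3 repeats (at 3 and 11), and 11 − 3 = 8 = 1·8.

The pair (3, 11) works.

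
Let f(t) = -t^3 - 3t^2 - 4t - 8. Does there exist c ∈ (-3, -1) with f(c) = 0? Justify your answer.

f(-3) = 4 and f(-1) = -6, which have opposite signs.
As a polynomial, f is continuous on every closed interval.
The Intermediate Value Theorem then guarantees some c ∈ (-3, -1) with f(c) = 0.

Such a root exists.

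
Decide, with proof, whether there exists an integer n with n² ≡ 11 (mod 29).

29 is prime, so by Euler's criterion 11 is a square mod 29 iff 11^((29−1)/2) = 11^14 ≡ 1 (mod 29).
Squaring successively (mod 29): 11^2 = 121 ≡ 5; 11^4 ≡ 5² = 25 ≡ 25; 11^8 ≡ 25² = 625 ≡ 16.
Since 14 = 8 + 4 + 2, 11^14 ≡ 16 · 25 · 5; multiplying out mod 29: 16·25 = 400 ≡ 23, then 23·5 = 115 ≡ 28. Thus 11^14 ≡ 28 ≡ −1 (mod 29).
By Euler's criterion 11 is a quadratic non-residue mod 29: no n satisfies n² ≡ 11 (mod 29).

No, no such integer exists.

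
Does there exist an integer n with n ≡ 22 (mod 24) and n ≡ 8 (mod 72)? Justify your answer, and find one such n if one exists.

Both moduli are multiples of 24 = gcd(24, 72), so any solution would satisfy n ≡ 22 and n ≡ 8 modulo 24 simultaneously.
These are incompatible: 22 − 8 = 14 is not divisible by 24.
Therefore no such n exists.

No, no such integer exists.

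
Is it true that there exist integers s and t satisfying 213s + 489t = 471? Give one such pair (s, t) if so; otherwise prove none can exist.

s = 117, t = -50

Since gcd(213, 489) = 3 and 471 = 3·157, Bézout's identity guarantees a solution.
Dividing through by 3 reduces the equation to 71s + 163t = 157.
Dividing repeatedly: 163 = 2·71 + 21, 71 = 3·21 + 8, 21 = 2·8 + 5, 8 = 1·5 + 3, 5 = 1·3 + 2, 3 = 1·2 + 1, 2 = 2·1 + 0.
Back-substituting, 1 = 3 − 1·2 = 3 − (5 − 1·3) = −5 + 2·3 = −5 + 2·(8 − 1·5) = 2·8 − 3·5 = 2·8 − 3·(21 − 2·8) = −3·21 + 8·8 = −3·21 + 8·(71 − 3·21) = 8·71 − 27·21 = 8·71 − 27·(163 − 2·71) = −27·163 + 62·71; that is, 71·62 + 163·(-27) = 1.
Multiplying through by 157: s = 62·157 = 9734, t = (-27)·157 = -4239 is a solution.
Subtracting 59·163 from s and adding 59·71 to t gives the tidier solution (117, -50).
Check: 213·117 + 489·(-50) = 24921 − 24450 = 471. ✓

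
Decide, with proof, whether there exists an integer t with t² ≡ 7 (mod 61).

No, no such integer exists.

61 is prime, so by Euler's criterion 7 is a square mod 61 iff 7^((61−1)/2) = 7^30 ≡ 1 (mod 61).
Repeated squaring mod 61: 7^2 = 49 ≡ 49; 7^4 ≡ 49² = 2401 ≡ 22; 7^8 ≡ 22² = 484 ≡ 57; 7^16 ≡ 57² = 3249 ≡ 16.
Since 30 = 16 + 8 + 4 + 2, 7^30 ≡ 16 · 57 · 22 · 49; multiplying out mod 61: 16·57 = 912 ≡ 58, then 58·22 = 1276 ≡ 56, then 56·49 = 2744 ≡ 60. Thus 7^30 ≡ 60 ≡ −1 (mod 61).
By Euler's criterion 7 is a quadratic non-residue mod 61: no t satisfies t² ≡ 7 (mod 61).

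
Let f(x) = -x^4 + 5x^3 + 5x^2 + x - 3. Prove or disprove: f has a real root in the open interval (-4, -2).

No such root exists.

The endpoint values f(-4) = -503 and f(-2) = -41 are both negative. Claim: f(x) < 0 for every x in (-4, -2).
Substitute x = -2 − u, where 0 < u < 2 on the interval. Expanding, f(-2 − u) = -u^4 - 13u^3 - 49u^2 - 73u - 41.
The nonzero coefficients here are all negative, so for u > 0 every term is negative (or zero), and the constant term -41 is strictly negative.
Therefore f(x) < 0 throughout (-4, -2), and f has no zero there.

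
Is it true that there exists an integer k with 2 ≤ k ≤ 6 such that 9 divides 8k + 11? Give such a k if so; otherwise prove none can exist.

k = 2

At k = 2 we get 8·2 + 11 = 27, and 27 = 9·3.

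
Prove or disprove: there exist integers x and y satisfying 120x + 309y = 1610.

No, no such integers exist.

Both 120 and 309 are divisible by gcd(120, 309) = 3, hence so is any combination 120x + 309y.
But 1610 = 3·536 + 2, so 3 ∤ 1610.
Therefore 120x + 309y = 1610 has no solution in integers.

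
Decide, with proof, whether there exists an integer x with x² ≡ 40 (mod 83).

x = 17 works: 17² = 289, and 289 − 40 = 249 = 3·83.

x = 17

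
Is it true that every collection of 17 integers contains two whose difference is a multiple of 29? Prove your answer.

No, the set {39, 40, 41, 42, 43, 44, 45, 46, 47, 48, 49, 50, 51, 52, 53, 54, 55} is a counterexample.

Take the 17 consecutive integers 39, 40, …, 55: their residues mod 29 are all distinct because 17 ≤ 29.
Any two of them differ by at most 16 < 29 and by at least 1, so no difference is a multiple of 29.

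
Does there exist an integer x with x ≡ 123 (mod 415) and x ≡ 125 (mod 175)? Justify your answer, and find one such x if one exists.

Reduce both congruences modulo 5, which divides 415 and 175: they say x ≡ 123 (mod 5) and x ≡ 125 (mod 5).
However 123 ≡ 3 and 125 ≡ 0 (mod 5), and 3 ≠ 0.
Hence the system has no solution.

No such integer exists.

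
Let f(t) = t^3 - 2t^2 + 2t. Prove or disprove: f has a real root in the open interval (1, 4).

No such root exists.

Evaluate at the endpoints: f(1) = 1, f(4) = 40 — same sign (positive).
f'(t) = 3t^2 - 4t + 2 has discriminant (-4)² − 4·3·2 = -8 < 0, so f' has no real roots and is positive for every real t.
So f is strictly increasing; between 1 and 4 its values lie between f(1) = 1 and f(4) = 40, all positive. Therefore f has no root in (1, 4).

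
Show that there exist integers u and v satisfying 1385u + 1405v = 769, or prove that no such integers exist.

Any value of 1385u + 1405v is a multiple of gcd(1385, 1405) = 5.
However 769 leaves remainder 4 on division by 5.
So the equation is unsolvable over ℤ.

No such integers exist.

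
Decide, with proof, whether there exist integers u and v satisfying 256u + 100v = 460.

Every value of 256u + 100v is a multiple of gcd(256, 100) = 4; since 4 ∣ 460, solutions exist.
Dividing through by 4 reduces the equation to 64u + 25v = 115.
Euclidean algorithm: 64 = 2·25 + 14, 25 = 1·14 + 11, 14 = 1·11 + 3, 11 = 3·3 + 2, 3 = 1·2 + 1, 2 = 2·1 + 0.
Working back up the chain: 1 = 3 − 1·2 = 3 − (11 − 3·3) = −11 + 4·3 = −11 + 4·(14 − 1·11) = 4·14 − 5·11 = 4·14 − 5·(25 − 1·14) = −5·25 + 9·14 = −5·25 + 9·(64 − 2·25) = 9·64 − 23·25. So 64·9 + 25·(-23) = 1.
Scaling by 115 gives the particular solution (u, v) = (1035, -2645).
Subtracting 41·25 from u and adding 41·64 to v gives the tidier solution (10, -21).
Check: 256·10 + 100·(-21) = 2560 − 2100 = 460. ✓

u = 10, v = -21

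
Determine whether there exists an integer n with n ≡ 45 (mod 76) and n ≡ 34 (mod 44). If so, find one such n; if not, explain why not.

No, no such integer exists.

Both moduli are multiples of 4 = gcd(76, 44), so any solution would satisfy n ≡ 45 and n ≡ 34 modulo 4 simultaneously.
But 45 mod 4 = 1 while 34 mod 4 = 2, a contradiction.
Therefore no such n exists.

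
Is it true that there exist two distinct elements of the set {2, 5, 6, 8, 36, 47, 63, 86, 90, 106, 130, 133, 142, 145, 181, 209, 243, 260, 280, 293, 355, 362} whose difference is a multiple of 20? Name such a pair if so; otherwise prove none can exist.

Yes: 2 and 142.

Both 2 and 142 leave remainder 2 on division by 20; their difference 140 = 7·20 is a multiple of 20.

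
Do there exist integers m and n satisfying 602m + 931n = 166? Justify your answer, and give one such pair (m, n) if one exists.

There are no such integers.

Any value of 602m + 931n is a multiple of gcd(602, 931) = 7.
But 166 is not a multiple of 7 (it leaves remainder 5).
Hence no integers m, n satisfy the equation.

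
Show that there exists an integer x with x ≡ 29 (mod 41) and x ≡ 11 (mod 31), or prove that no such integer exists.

The moduli 41 and 31 are coprime, so by the Chinese Remainder Theorem a unique solution modulo 1271 exists.
Any solution of the first congruence is x = 29 + 41t; substituting into the second, 41t ≡ 11 − 29 ≡ 13 (mod 31).
41 ≡ 10 (mod 31), so this reads 10t ≡ 13 (mod 31). Note 10·28 = 280 ≡ 1 (mod 31) (as 280 − 1 = 9·31), so 10⁻¹ ≡ 28.
Multiplying by 28: t ≡ 28·13 = 364 ≡ 23 (mod 31).
Taking t = 23 gives x = 29 + 41·23 = 972.
Verify: 972 = 23·41 + 29 and 972 = 31·31 + 11. ✓

x = 972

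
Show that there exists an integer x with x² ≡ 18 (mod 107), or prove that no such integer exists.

There is no such integer.

107 is prime, so by Euler's criterion 18 is a square mod 107 iff 18^((107−1)/2) = 18^53 ≡ 1 (mod 107).
Repeated squaring mod 107: 18^2 = 324 ≡ 3; 18^4 ≡ 3² = 9 ≡ 9; 18^8 ≡ 9² = 81 ≡ 81; 18^16 ≡ 81² = 6561 ≡ 34; 18^32 ≡ 34² = 1156 ≡ 86.
Since 53 = 32 + 16 + 4 + 1, 18^53 ≡ 86 · 34 · 9 · 18; multiplying out mod 107: 86·34 = 2924 ≡ 35, then 35·9 = 315 ≡ 101, then 101·18 = 1818 ≡ 106. Thus 18^53 ≡ 106 ≡ −1 (mod 107).
By Euler's criterion 18 is a quadratic non-residue mod 107: no x satisfies x² ≡ 18 (mod 107).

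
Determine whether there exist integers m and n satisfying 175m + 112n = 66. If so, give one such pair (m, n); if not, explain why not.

No such integers exist.

gcd(175, 112) = 7, so every integer of the form 175m + 112n is a multiple of 7.
But 66 = 7·9 + 3, so 7 ∤ 66.
So the equation is unsolvable over ℤ.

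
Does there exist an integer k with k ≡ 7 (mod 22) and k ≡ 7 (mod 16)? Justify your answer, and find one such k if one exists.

k = 7

Here gcd(22, 16) = 2, and both 7 and 7 leave remainder 1 mod 2, so the system is consistent.
In fact k = 7 itself already satisfies 7 mod 16 = 7.
Indeed 7 ≡ 7 (mod 22) and 7 ≡ 7 (mod 16).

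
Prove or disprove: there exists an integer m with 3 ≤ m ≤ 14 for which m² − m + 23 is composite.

At m = 11: 11² − 11 + 23 = 133 = 7·19, which is composite.

m = 11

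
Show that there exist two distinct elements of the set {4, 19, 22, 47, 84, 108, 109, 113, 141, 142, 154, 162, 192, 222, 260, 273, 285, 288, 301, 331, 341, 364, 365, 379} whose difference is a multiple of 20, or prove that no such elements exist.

4 and 84 are such a pair.

Both 4 and 84 leave remainder 4 on division by 20; their difference 80 = 4·20 is a multiple of 20.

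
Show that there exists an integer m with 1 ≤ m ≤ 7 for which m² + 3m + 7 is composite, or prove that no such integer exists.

At m = 4: 4² + 3·4 + 7 = 35 = 5·7, which is composite.

m = 4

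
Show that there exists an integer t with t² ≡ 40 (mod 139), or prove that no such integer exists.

Apply Euler's criterion with the prime 139: 40 is a quadratic residue iff 40^69 ≡ 1 (mod 139), and a non-residue iff it is ≡ −1.
Repeated squaring mod 139: 40^2 = 1600 ≡ 71; 40^4 ≡ 71² = 5041 ≡ 37; 40^8 ≡ 37² = 1369 ≡ 118; 40^16 ≡ 118² = 13924 ≡ 24; 40^32 ≡ 24² = 576 ≡ 20; 40^64 ≡ 20² = 400 ≡ 122.
Since 69 = 64 + 4 + 1, 40^69 ≡ 122 · 37 · 40; multiplying out mod 139: 122·37 = 4514 ≡ 66, then 66·40 = 2640 ≡ 138. Thus 40^69 ≡ 138 ≡ −1 (mod 139).
The value −1 means 40 is a non-residue modulo 139, so t² ≡ 40 (mod 139) is impossible.

No such integer exists.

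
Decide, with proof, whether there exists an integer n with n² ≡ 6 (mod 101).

n = 62

Take n = 62. Then 62² = 3844 = 38·101 + 6, so 62² ≡ 6 (mod 101).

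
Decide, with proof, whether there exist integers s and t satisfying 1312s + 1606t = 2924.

s = 509, t = -414

Every value of 1312s + 1606t is a multiple of gcd(1312, 1606) = 2; since 2 ∣ 2924, solutions exist.
Dividing through by 2 reduces the equation to 656s + 803t = 1462.
Euclidean algorithm: 803 = 1·656 + 147, 656 = 4·147 + 68, 147 = 2·68 + 11, 68 = 6·11 + 2, 11 = 5·2 + 1, 2 = 2·1 + 0.
Working back up the chain: 1 = 11 − 5·2 = 11 − 5·(68 − 6·11) = −5·68 + 31·11 = −5·68 + 31·(147 − 2·68) = 31·147 − 67·68 = 31·147 − 67·(656 − 4·147) = −67·656 + 299·147 = −67·656 + 299·(803 − 1·656) = 299·803 − 366·656. So 656·(-366) + 803·299 = 1.
Multiplying through by 1462: s = (-366)·1462 = -535092, t = 299·1462 = 437138 is a solution.
Shifting by a multiple of (803, −656) keeps it a solution: s = -535092 + 667·803 = 509, t = 437138 − 667·656 = -414.
Indeed 1312·509 + 1606·(-414) = 667808 − 664884 = 2924.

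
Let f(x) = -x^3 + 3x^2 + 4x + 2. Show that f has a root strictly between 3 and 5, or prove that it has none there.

f(3) = 14 and f(5) = -28, which have opposite signs.
As a polynomial, f is continuous on every closed interval.
By the Intermediate Value Theorem, f takes the value 0 somewhere in the open interval.

Such a root exists.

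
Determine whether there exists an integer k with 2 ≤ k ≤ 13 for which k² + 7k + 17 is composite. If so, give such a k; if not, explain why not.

At k = 7: 7² + 7·7 + 17 = 115 = 5·23, which is composite.

k = 7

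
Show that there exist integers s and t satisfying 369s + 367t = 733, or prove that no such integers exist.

s = 183, t = -182

369 and 367 are coprime, so 369s + 367t ranges over all of ℤ.
Dividing repeatedly: 369 = 1·367 + 2, 367 = 183·2 + 1, 2 = 2·1 + 0.
Unwinding: 1 = 367 − 183·2 = 367 − 183·(369 − 1·367) = −183·369 + 184·367, i.e. 369·(-183) + 367·184 = 1.
Times 733: 369·(-134139) + 367·134872 = 733, so (-134139, 134872) solves it.
Adding 366·367 to s and subtracting 366·369 from t gives the tidier solution (183, -182).
Indeed 369·183 + 367·(-182) = 67527 − 66794 = 733.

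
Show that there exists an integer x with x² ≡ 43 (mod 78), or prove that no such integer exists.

Take x = 11. Then 11² = 121 = 1·78 + 43, so 11² ≡ 43 (mod 78).

x = 11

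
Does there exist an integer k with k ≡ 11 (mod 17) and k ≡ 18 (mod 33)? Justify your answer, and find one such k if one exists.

k = 249

The moduli 17 and 33 are coprime, so by the Chinese Remainder Theorem a unique solution modulo 561 exists.
Write k = 11 + 17t and require 11 + 17t ≡ 18 (mod 33), i.e. 17t ≡ 7 (mod 33).
Since 17·2 = 34 = 1·33 + 1, the inverse of 17 mod 33 is 2.
Multiplying by 2: t ≡ 2·7 = 14 (mod 33).
With t = 14: k = 11 + 17·14 = 249.
Indeed 249 ≡ 11 (mod 17) and 249 ≡ 18 (mod 33).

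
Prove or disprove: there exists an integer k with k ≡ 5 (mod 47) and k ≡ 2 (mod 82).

k = 2872

Since 47 and 82 share no common factor, CRT says the pair of congruences has a solution (unique mod 3854).
Any solution of the first congruence is k = 5 + 47t; substituting into the second, 47t ≡ 2 − 5 ≡ 79 (mod 82).
Since 47·7 = 329 = 4·82 + 1, the inverse of 47 mod 82 is 7.
Multiplying by 7: t ≡ 7·79 = 553 ≡ 61 (mod 82).
With t = 61: k = 5 + 47·61 = 2872.
Indeed 2872 ≡ 5 (mod 47) and 2872 ≡ 2 (mod 82).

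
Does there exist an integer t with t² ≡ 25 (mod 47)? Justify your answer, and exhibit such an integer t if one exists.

t = 42

t = 42 works: 42² = 1764, and 1764 − 25 = 1739 = 37·47.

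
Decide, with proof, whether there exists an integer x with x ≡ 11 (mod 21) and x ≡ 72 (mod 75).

There is no such integer.

Reduce both congruences modulo 3, which divides 21 and 75: they say x ≡ 11 (mod 3) and x ≡ 72 (mod 3).
But 11 mod 3 = 2 while 72 mod 3 = 0, a contradiction.
Hence the system has no solution.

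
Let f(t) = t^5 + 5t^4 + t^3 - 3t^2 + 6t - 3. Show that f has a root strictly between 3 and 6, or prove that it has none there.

f has no root in that interval.

f(3) = 663 and f(6) = 14397, both positive, so a sign-change argument is unavailable; we show f keeps this sign on the whole interval.
Shift to the endpoint 3: with t = 3 + u (0 < u < 3), one computes f(3 + u) = u^5 + 20u^4 + 151u^3 + 546u^2 + 960u + 663.
All 6 nonzero coefficients of this polynomial in u are positive; hence for u > 0 the value is a sum of positive terms (the constant 663 among them).
So f is strictly positive on (3, 6); no root exists in the interval.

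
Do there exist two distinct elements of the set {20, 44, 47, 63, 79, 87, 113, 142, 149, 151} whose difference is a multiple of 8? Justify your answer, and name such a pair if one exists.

Both 20 and 44 leave remainder 4 on division by 8; their difference 24 = 3·8 is a multiple of 8.

The pair (20, 44) works.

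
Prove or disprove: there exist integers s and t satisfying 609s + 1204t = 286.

Any value of 609s + 1204t is a multiple of gcd(609, 1204) = 7.
But 286 is not a multiple of 7 (it leaves remainder 6).
So the equation is unsolvable over ℤ.

No, no such integers exist.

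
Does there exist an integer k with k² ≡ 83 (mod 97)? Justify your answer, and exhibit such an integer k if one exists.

No such integer exists.

Apply Euler's criterion with the prime 97: 83 is a quadratic residue iff 83^48 ≡ 1 (mod 97), and a non-residue iff it is ≡ −1.
Repeated squaring mod 97: 83^2 = 6889 ≡ 2; 83^4 ≡ 2² = 4 ≡ 4; 83^8 ≡ 4² = 16 ≡ 16; 83^16 ≡ 16² = 256 ≡ 62; 83^32 ≡ 62² = 3844 ≡ 61.
Since 48 = 32 + 16, 83^48 ≡ 61 · 62; multiplying out mod 97: 61·62 = 3782 ≡ 96. Thus 83^48 ≡ 96 ≡ −1 (mod 97).
By Euler's criterion 83 is a quadratic non-residue mod 97: no k satisfies k² ≡ 83 (mod 97).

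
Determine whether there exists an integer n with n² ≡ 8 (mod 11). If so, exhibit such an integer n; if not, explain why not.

Since (11 − n)² ≡ n² (mod 11), it suffices to square n = 0, 1, …, 5: the residues are 0, 1, 4, 9, 5, 3.
The set of squares mod 11 is therefore {0, 1, 3, 4, 5, 9}, which does not contain 8.
Hence no integer n has n² ≡ 8 (mod 11).

There is no such integer.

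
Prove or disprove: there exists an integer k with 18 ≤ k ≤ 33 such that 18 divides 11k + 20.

k = 26

At k = 26 we get 11·26 + 20 = 306, and 306 = 18·17.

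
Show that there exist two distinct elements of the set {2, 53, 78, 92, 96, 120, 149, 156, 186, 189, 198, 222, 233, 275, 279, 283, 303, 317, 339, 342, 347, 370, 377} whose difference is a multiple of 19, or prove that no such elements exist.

2 and 78 are such a pair.

2 mod 19 = 2 and 78 mod 19 = 2, so 78 − 2 = 76 = 4·19.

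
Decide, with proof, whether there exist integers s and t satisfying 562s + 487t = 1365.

s = 213, t = -243

562 and 487 are coprime, so 562s + 487t ranges over all of ℤ.
Run the Euclidean algorithm on 562 and 487: 562 = 1·487 + 75, 487 = 6·75 + 37, 75 = 2·37 + 1, 37 = 37·1 + 0.
Working back up the chain: 1 = 75 − 2·37 = 75 − 2·(487 − 6·75) = −2·487 + 13·75 = −2·487 + 13·(562 − 1·487) = 13·562 − 15·487. So 562·13 + 487·(-15) = 1.
Times 1365: 562·17745 + 487·(-20475) = 1365, so (17745, -20475) solves it.
Shifting by a multiple of (487, −562) keeps it a solution: s = 17745 − 36·487 = 213, t = -20475 + 36·562 = -243.
Indeed 562·213 + 487·(-243) = 119706 − 118341 = 1365.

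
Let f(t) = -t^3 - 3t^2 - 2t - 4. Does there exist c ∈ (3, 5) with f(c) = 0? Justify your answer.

The endpoint values f(3) = -64 and f(5) = -214 are both negative. Claim: f(t) < 0 for every t in (3, 5).
Substitute t = 3 + u, where 0 < u < 2 on the interval. Expanding, f(3 + u) = -u^3 - 12u^2 - 47u - 64.
All 4 nonzero coefficients of this polynomial in u are negative; hence for u > 0 the value is a sum of negative terms (the constant -64 among them).
Therefore f(t) < 0 throughout (3, 5), and f has no zero there.

No.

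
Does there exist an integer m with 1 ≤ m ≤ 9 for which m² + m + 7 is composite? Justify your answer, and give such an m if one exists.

m = 1

At m = 1: 1² + 1 + 7 = 9 = 3·3, which is composite.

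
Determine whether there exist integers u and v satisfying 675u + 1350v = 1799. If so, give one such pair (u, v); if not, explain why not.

No, no such integers exist.

Any value of 675u + 1350v is a multiple of gcd(675, 1350) = 675.
However 1799 leaves remainder 449 on division by 675.
So the equation is unsolvable over ℤ.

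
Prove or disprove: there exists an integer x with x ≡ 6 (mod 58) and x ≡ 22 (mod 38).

x = 934

The moduli are not coprime: gcd(58, 38) = 2. Compatibility requires 2 ∣ (22 − 6) = 16, which holds, so solutions exist.
Put x = 6 + 58t, so we need 58t ≡ 16 (mod 38), equivalently (divide by 2) 29t ≡ 8 (mod 19).
29 ≡ 10 (mod 19), so this reads 10t ≡ 8 (mod 19). Invert 10 mod 19 by the Euclidean algorithm: 19 = 1·10 + 9, 10 = 1·9 + 1, 9 = 9·1 + 0; back-substituting, 1 = 10 − 1·9 = 10 − (19 − 1·10) = −19 + 2·10. Hence 10·2 ≡ 1, so 10⁻¹ ≡ 2 (mod 19).
Multiplying by 2: t ≡ 2·8 = 16 (mod 19).
Then x = 6 + 58·16 = 934.
Indeed 934 ≡ 6 (mod 58) and 934 ≡ 22 (mod 38).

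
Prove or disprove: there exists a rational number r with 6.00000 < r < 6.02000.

Scale by 51: the interval becomes (306.00000, 307.02000), which contains the integer 307.
Hence 307/51 is a rational number with 6.00000 < 307/51 < 6.02000.

r = 307/51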